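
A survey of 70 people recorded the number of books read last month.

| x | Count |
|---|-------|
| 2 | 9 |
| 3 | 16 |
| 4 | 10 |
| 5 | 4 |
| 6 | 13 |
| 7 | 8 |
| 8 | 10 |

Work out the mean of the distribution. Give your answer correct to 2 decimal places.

4.86

Values: 2, 3, 4, 5, 6, 7, 8
Σfx = 9×2 + 16×3 + 10×4 + 4×5 + 13×6 + 8×7 + 10×8 = 340
n = Σf = 70
Mean = 340 / 70 = 4.8571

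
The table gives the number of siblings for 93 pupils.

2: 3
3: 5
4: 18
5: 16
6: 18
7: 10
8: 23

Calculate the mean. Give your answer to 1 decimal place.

5.8

Values: 2, 3, 4, 5, 6, 7, 8
Σfx = 3×2 + 5×3 + 18×4 + 16×5 + 18×6 + 10×7 + 23×8 = 535
n = Σf = 93
Mean = 535 / 93 = 5.7527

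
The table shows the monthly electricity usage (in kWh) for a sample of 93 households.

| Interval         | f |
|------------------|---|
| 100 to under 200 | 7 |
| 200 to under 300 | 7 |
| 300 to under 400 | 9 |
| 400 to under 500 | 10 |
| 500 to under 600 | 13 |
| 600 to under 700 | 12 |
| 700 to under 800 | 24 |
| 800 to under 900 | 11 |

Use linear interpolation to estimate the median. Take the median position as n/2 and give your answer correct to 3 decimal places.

Cumulative frequencies: 7, 14, 23, 33, 46, 58, 82, 93
n = 93; position = n/2 = 46.5.
This falls in the class 600 to under 700: L = 600, F = 46, f = 12, h = 100.
Median ≈ 600 + ((46.5 − 46) / 12) × 100 = 604.1667

604.167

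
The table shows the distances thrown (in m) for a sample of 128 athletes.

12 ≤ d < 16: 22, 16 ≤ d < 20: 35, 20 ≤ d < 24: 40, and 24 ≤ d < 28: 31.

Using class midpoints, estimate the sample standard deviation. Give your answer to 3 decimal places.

Midpoints: 14, 18, 22, 26
n = 128, Σfm = 2624, mean = 20.5000
Σfm² = 55968
Σf(m − x̄)² = Σfm² − (Σfm)²/n = 55968 − 2624²/128 = 2176.0000
Sample variance = 2176.0000 / 127 = 17.1339
Standard deviation = √17.1339 = 4.1393

4.139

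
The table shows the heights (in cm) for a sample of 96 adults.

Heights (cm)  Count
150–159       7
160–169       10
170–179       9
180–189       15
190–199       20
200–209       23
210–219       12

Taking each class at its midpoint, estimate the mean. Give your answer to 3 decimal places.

189.917

Midpoints: 154.5, 164.5, 174.5, 184.5, 194.5, 204.5, 214.5
Σfm = 7×154.5 + 10×164.5 + 9×174.5 + 15×184.5 + 20×194.5 + 23×204.5 + 12×214.5 = 18232
n = Σf = 96
Mean = 18232 / 96 = 189.9167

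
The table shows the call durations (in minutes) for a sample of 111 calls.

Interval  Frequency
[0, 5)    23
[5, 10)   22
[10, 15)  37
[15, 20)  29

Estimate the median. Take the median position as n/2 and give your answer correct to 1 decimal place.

11.4

Cumulative frequencies: 23, 45, 82, 111
n = 111; position = n/2 = 55.5.
This falls in the class [10, 15): L = 10, F = 45, f = 37, h = 5.
Median ≈ 10 + ((55.5 − 45) / 37) × 5 = 11.4189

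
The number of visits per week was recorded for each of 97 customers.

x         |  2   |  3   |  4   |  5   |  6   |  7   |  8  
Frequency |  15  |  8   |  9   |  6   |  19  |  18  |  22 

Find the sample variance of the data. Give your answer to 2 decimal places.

Values: 2, 3, 4, 5, 6, 7, 8
n = 97, Σfx = 536, mean = 5.5258
Σfx² = 3400
Σf(x − x̄)² = Σfx² − (Σfx)²/n = 3400 − 536²/97 = 438.1856
Sample variance = 438.1856 / 96 = 4.5644

4.56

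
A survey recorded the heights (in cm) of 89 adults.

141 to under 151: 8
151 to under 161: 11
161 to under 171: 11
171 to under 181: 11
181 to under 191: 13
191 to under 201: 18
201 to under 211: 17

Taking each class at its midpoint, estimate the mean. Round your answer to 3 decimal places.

Midpoints: 146, 156, 166, 176, 186, 196, 206
Σfm = 8×146 + 11×156 + 11×166 + 11×176 + 13×186 + 18×196 + 17×206 = 16094
n = Σf = 89
Mean = 16094 / 89 = 180.8315

180.831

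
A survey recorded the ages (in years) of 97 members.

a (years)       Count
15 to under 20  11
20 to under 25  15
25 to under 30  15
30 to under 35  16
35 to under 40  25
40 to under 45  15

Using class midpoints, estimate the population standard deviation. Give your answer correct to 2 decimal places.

8.08

Midpoints: 17.5, 22.5, 27.5, 32.5, 37.5, 42.5
n = 97, Σfm = 3037.5, mean = 31.3144
Σfm² = 101456.25
Σf(m − x̄)² = Σfm² − (Σfm)²/n = 101456.25 − 3037.5²/97 = 6338.6598
Population variance = 6338.6598 / 97 = 65.3470
Standard deviation = √65.3470 = 8.0837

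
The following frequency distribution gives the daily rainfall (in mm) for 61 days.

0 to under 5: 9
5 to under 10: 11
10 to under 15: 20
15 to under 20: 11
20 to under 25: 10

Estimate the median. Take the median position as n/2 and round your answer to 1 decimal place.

Cumulative frequencies: 9, 20, 40, 51, 61
n = 61; position = n/2 = 30.5.
This falls in the class 10 to under 15: L = 10, F = 20, f = 20, h = 5.
Median ≈ 10 + ((30.5 − 20) / 20) × 5 = 12.6250

12.6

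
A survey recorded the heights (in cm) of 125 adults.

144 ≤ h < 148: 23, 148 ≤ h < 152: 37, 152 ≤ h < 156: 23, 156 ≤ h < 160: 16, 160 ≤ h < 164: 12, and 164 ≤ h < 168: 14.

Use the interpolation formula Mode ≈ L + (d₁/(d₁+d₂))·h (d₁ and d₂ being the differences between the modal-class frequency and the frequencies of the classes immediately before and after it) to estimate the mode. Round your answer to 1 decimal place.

Modal class: 148 ≤ h < 152 (highest frequency 37).
d₁ = 37 − 23 = 14, d₂ = 37 − 23 = 14
Mode ≈ 148 + (14/(14+14)) × 4 = 148 + 2.0000 = 150.0000

150.0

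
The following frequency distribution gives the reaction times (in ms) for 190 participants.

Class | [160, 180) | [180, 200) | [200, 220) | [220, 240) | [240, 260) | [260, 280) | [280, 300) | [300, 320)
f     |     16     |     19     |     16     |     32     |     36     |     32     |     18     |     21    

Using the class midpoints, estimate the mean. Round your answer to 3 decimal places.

Midpoints: 170, 190, 210, 230, 250, 270, 290, 310
Σfm = 16×170 + 19×190 + 16×210 + 32×230 + 36×250 + 32×270 + 18×290 + 21×310 = 46420
n = Σf = 190
Mean = 46420 / 190 = 244.3158

244.316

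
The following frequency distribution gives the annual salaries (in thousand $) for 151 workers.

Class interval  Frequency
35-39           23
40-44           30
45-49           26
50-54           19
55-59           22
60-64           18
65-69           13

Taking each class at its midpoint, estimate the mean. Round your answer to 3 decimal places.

Midpoints: 37, 42, 47, 52, 57, 62, 67
Σfm = 23×37 + 30×42 + 26×47 + 19×52 + 22×57 + 18×62 + 13×67 = 7562
n = Σf = 151
Mean = 7562 / 151 = 50.0795

50.079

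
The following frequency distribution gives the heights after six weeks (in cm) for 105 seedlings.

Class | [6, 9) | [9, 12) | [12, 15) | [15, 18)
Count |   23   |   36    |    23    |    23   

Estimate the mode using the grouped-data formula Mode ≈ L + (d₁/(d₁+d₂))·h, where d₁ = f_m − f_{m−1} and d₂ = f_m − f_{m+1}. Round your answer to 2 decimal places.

10.50

Modal class: [9, 12) (highest frequency 36).
d₁ = 36 − 23 = 13, d₂ = 36 − 23 = 13
Mode ≈ 9 + (13/(13+13)) × 3 = 9 + 1.5000 = 10.5000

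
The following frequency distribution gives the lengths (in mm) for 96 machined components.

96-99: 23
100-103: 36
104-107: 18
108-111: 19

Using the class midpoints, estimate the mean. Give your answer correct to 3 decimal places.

102.875

Midpoints: 97.5, 101.5, 105.5, 109.5
Σfm = 23×97.5 + 36×101.5 + 18×105.5 + 19×109.5 = 9876
n = Σf = 96
Mean = 9876 / 96 = 102.8750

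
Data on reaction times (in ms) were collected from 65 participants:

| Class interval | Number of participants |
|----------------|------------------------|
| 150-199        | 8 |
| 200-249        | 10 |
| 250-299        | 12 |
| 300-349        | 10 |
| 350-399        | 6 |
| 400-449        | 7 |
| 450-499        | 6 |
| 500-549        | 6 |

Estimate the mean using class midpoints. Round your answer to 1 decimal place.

Midpoints: 174.5, 224.5, 274.5, 324.5, 374.5, 424.5, 474.5, 524.5
Σfm = 8×174.5 + 10×224.5 + 12×274.5 + 10×324.5 + 6×374.5 + 7×424.5 + 6×474.5 + 6×524.5 = 21392.5
n = Σf = 65
Mean = 21392.5 / 65 = 329.1154

329.1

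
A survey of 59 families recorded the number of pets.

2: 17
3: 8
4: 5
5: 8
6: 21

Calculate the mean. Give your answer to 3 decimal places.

Values: 2, 3, 4, 5, 6
Σfx = 17×2 + 8×3 + 5×4 + 8×5 + 21×6 = 244
n = Σf = 59
Mean = 244 / 59 = 4.1356

4.136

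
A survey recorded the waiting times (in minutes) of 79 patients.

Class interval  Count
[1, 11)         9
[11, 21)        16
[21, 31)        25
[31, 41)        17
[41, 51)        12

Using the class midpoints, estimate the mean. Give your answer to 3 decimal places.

26.886

Midpoints: 6, 16, 26, 36, 46
Σfm = 9×6 + 16×16 + 25×26 + 17×36 + 12×46 = 2124
n = Σf = 79
Mean = 2124 / 79 = 26.8861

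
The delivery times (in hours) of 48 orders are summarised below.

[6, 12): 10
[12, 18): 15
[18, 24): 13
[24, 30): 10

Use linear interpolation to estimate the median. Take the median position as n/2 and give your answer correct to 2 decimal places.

17.60

Cumulative frequencies: 10, 25, 38, 48
n = 48; position = n/2 = 24.
This falls in the class [12, 18): L = 12, F = 10, f = 15, h = 6.
Median ≈ 12 + ((24 − 10) / 15) × 6 = 17.6000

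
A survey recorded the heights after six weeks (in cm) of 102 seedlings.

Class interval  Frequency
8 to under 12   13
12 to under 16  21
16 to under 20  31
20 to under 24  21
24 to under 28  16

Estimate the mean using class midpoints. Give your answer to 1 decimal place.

18.2

Midpoints: 10, 14, 18, 22, 26
Σfm = 13×10 + 21×14 + 31×18 + 21×22 + 16×26 = 1860
n = Σf = 102
Mean = 1860 / 102 = 18.2353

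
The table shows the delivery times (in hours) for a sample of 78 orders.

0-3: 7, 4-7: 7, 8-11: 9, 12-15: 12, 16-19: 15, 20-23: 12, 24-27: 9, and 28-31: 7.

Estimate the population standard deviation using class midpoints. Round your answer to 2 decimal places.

Midpoints: 1.5, 5.5, 9.5, 13.5, 17.5, 21.5, 25.5, 29.5
n = 78, Σfm = 1253, mean = 16.0641
Σfm² = 25311.5
Σf(m − x̄)² = Σfm² − (Σfm)²/n = 25311.5 − 1253²/78 = 5183.1795
Population variance = 5183.1795 / 78 = 66.4510
Standard deviation = √66.4510 = 8.1517

8.15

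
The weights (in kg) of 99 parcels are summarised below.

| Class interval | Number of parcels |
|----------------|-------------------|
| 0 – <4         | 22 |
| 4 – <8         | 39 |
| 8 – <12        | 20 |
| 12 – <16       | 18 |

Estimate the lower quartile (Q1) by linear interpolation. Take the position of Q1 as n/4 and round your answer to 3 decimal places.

Cumulative frequencies: 22, 61, 81, 99
n = 99; position = n/4 = 24.75.
This falls in the class 4 – <8: L = 4, F = 22, f = 39, h = 4.
Lower quartile ≈ 4 + ((24.75 − 22) / 39) × 4 = 4.2821

4.282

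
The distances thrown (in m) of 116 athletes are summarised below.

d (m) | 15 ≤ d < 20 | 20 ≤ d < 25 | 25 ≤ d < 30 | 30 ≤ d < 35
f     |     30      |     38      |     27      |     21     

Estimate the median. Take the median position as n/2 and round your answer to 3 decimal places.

23.684

Cumulative frequencies: 30, 68, 95, 116
n = 116; position = n/2 = 58.
This falls in the class 20 ≤ d < 25: L = 20, F = 30, f = 38, h = 5.
Median ≈ 20 + ((58 − 30) / 38) × 5 = 23.6842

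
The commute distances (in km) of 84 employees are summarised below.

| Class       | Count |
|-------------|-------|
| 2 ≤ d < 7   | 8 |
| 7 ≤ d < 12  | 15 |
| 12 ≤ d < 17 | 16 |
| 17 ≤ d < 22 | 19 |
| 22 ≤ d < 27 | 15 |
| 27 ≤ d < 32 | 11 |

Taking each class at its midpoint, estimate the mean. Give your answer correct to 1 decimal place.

Midpoints: 4.5, 9.5, 14.5, 19.5, 24.5, 29.5
Σfm = 8×4.5 + 15×9.5 + 16×14.5 + 19×19.5 + 15×24.5 + 11×29.5 = 1473
n = Σf = 84
Mean = 1473 / 84 = 17.5357

17.5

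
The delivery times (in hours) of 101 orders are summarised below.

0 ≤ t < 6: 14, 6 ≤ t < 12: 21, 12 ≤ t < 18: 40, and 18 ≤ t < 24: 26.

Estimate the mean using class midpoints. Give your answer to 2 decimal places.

Midpoints: 3, 9, 15, 21
Σfm = 14×3 + 21×9 + 40×15 + 26×21 = 1377
n = Σf = 101
Mean = 1377 / 101 = 13.6337

13.63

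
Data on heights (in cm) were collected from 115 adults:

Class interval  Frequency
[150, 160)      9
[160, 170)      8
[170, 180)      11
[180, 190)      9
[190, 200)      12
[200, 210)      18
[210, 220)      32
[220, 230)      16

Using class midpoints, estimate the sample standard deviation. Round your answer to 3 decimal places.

Midpoints: 155, 165, 175, 185, 195, 205, 215, 225
n = 115, Σfm = 22815, mean = 198.3913
Σfm² = 4580875
Σf(m − x̄)² = Σfm² − (Σfm)²/n = 4580875 − 22815²/115 = 54577.3913
Sample variance = 54577.3913 / 114 = 478.7490
Standard deviation = √478.7490 = 21.8803

21.880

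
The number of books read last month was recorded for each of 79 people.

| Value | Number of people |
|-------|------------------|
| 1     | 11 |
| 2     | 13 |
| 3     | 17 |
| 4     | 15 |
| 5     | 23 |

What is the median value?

3

Cumulative frequencies: 11, 24, 41, 56, 79
n = 79, so the median is the value in position (n+1)/2 = 40.
Position 40 falls at value 3.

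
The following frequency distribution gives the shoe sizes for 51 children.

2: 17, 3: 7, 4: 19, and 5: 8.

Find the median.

Cumulative frequencies: 17, 24, 43, 51
n = 51, so the median is the value in position (n+1)/2 = 26.
Position 26 falls at value 4.

4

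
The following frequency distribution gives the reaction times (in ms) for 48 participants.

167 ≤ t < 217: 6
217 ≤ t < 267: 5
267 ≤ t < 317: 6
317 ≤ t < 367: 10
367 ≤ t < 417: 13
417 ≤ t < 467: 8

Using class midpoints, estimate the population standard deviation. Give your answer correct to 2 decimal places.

Midpoints: 192, 242, 292, 342, 392, 442
n = 48, Σfm = 16166, mean = 336.7917
Σfm² = 5755772
Σf(m − x̄)² = Σfm² − (Σfm)²/n = 5755772 − 16166²/48 = 311197.9167
Population variance = 311197.9167 / 48 = 6483.2899
Standard deviation = √6483.2899 = 80.5189

80.52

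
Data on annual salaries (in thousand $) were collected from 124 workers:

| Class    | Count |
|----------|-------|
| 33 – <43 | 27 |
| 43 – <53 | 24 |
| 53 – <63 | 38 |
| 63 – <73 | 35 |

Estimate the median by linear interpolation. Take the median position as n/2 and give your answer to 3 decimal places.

Cumulative frequencies: 27, 51, 89, 124
n = 124; position = n/2 = 62.
This falls in the class 53 – <63: L = 53, F = 51, f = 38, h = 10.
Median ≈ 53 + ((62 − 51) / 38) × 10 = 55.8947

55.895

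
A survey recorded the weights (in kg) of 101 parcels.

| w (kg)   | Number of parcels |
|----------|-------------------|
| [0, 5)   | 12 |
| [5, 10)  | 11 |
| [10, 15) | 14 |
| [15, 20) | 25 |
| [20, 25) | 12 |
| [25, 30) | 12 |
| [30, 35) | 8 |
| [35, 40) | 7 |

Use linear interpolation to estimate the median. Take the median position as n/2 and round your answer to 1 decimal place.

Cumulative frequencies: 12, 23, 37, 62, 74, 86, 94, 101
n = 101; position = n/2 = 50.5.
This falls in the class [15, 20): L = 15, F = 37, f = 25, h = 5.
Median ≈ 15 + ((50.5 − 37) / 25) × 5 = 17.7000

17.7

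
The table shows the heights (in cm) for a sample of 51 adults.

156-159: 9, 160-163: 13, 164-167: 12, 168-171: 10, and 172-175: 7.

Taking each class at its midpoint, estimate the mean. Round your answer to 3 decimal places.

164.951

Midpoints: 157.5, 161.5, 165.5, 169.5, 173.5
Σfm = 9×157.5 + 13×161.5 + 12×165.5 + 10×169.5 + 7×173.5 = 8412.5
n = Σf = 51
Mean = 8412.5 / 51 = 164.9510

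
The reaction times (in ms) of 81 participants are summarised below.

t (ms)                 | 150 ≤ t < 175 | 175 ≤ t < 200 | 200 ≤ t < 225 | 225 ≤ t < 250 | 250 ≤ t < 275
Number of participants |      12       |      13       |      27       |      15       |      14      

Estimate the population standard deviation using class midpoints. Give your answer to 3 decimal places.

Midpoints: 162.5, 187.5, 212.5, 237.5, 262.5
n = 81, Σfm = 17362.5, mean = 214.3519
Σfm² = 3803906.25
Σf(m − x̄)² = Σfm² − (Σfm)²/n = 3803906.25 − 17362.5²/81 = 82222.2222
Population variance = 82222.2222 / 81 = 1015.0892
Standard deviation = √1015.0892 = 31.8605

31.860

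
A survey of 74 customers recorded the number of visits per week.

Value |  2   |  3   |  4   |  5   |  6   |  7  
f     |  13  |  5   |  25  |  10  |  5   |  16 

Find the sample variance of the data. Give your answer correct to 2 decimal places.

Values: 2, 3, 4, 5, 6, 7
n = 74, Σfx = 333, mean = 4.5000
Σfx² = 1711
Σf(x − x̄)² = Σfx² − (Σfx)²/n = 1711 − 333²/74 = 212.5000
Sample variance = 212.5000 / 73 = 2.9110

2.91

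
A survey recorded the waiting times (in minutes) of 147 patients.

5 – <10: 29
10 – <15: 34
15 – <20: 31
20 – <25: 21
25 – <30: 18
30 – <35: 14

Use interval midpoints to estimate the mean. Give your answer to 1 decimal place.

17.7

Midpoints: 7.5, 12.5, 17.5, 22.5, 27.5, 32.5
Σfm = 29×7.5 + 34×12.5 + 31×17.5 + 21×22.5 + 18×27.5 + 14×32.5 = 2607.5
n = Σf = 147
Mean = 2607.5 / 147 = 17.7381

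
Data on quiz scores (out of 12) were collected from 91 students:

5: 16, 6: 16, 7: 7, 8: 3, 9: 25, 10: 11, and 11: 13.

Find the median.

9

Cumulative frequencies: 16, 32, 39, 42, 67, 78, 91
n = 91, so the median is the value in position (n+1)/2 = 46.
Position 46 falls at value 9.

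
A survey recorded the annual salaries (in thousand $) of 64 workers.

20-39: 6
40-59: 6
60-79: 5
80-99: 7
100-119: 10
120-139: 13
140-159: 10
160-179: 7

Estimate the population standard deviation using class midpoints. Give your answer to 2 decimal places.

Midpoints: 29.5, 49.5, 69.5, 89.5, 109.5, 129.5, 149.5, 169.5
n = 64, Σfm = 6908, mean = 107.9375
Σfm² = 862676
Σf(m − x̄)² = Σfm² − (Σfm)²/n = 862676 − 6908²/64 = 117043.7500
Population variance = 117043.7500 / 64 = 1828.8086
Standard deviation = √1828.8086 = 42.7646

42.76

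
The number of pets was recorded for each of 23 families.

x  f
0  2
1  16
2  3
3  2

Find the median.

1

Cumulative frequencies: 2, 18, 21, 23
n = 23, so the median is the value in position (n+1)/2 = 12.
Position 12 falls at value 1.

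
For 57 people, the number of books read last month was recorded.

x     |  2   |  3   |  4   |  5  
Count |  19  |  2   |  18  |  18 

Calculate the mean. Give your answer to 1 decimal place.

3.6

Values: 2, 3, 4, 5
Σfx = 19×2 + 2×3 + 18×4 + 18×5 = 206
n = Σf = 57
Mean = 206 / 57 = 3.6140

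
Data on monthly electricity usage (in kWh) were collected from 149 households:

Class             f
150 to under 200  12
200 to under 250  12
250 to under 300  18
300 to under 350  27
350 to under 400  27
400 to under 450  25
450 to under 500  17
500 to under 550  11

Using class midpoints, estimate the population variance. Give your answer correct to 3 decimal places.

Midpoints: 175, 225, 275, 325, 375, 425, 475, 525
n = 149, Σfm = 53125, mean = 356.5436
Σfm² = 20368125
Σf(m − x̄)² = Σfm² − (Σfm)²/n = 20368125 − 53125²/149 = 1426744.9664
Population variance = 1426744.9664 / 149 = 9575.4696

9575.470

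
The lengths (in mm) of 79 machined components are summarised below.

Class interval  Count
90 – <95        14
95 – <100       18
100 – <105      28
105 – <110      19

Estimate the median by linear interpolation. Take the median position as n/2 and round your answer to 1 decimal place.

101.3

Cumulative frequencies: 14, 32, 60, 79
n = 79; position = n/2 = 39.5.
This falls in the class 100 – <105: L = 100, F = 32, f = 28, h = 5.
Median ≈ 100 + ((39.5 − 32) / 28) × 5 = 101.3393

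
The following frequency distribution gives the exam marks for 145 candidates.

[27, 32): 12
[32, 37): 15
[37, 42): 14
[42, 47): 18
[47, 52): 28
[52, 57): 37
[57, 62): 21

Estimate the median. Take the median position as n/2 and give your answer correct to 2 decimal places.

Cumulative frequencies: 12, 27, 41, 59, 87, 124, 145
n = 145; position = n/2 = 72.5.
This falls in the class [47, 52): L = 47, F = 59, f = 28, h = 5.
Median ≈ 47 + ((72.5 − 59) / 28) × 5 = 49.4107

49.41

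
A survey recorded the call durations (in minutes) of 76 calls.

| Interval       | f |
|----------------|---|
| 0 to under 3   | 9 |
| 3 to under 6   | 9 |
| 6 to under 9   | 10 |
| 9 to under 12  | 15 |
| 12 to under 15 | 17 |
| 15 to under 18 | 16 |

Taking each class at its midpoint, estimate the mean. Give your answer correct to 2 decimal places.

10.26

Midpoints: 1.5, 4.5, 7.5, 10.5, 13.5, 16.5
Σfm = 9×1.5 + 9×4.5 + 10×7.5 + 15×10.5 + 17×13.5 + 16×16.5 = 780
n = Σf = 76
Mean = 780 / 76 = 10.2632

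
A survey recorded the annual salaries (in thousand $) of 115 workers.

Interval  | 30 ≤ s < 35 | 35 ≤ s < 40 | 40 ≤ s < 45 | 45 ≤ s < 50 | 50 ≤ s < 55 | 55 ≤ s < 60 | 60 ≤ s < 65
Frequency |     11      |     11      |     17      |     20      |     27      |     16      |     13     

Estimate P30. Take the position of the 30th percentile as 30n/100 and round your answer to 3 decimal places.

Cumulative frequencies: 11, 22, 39, 59, 86, 102, 115
n = 115; position = 30n/100 = 34.5.
This falls in the class 40 ≤ s < 45: L = 40, F = 22, f = 17, h = 5.
30th percentile ≈ 40 + ((34.5 − 22) / 17) × 5 = 43.6765

43.676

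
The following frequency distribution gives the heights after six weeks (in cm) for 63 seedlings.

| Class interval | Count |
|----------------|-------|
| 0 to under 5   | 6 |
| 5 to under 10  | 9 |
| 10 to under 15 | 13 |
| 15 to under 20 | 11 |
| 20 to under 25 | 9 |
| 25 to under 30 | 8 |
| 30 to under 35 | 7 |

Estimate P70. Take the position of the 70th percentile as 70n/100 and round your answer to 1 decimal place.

Cumulative frequencies: 6, 15, 28, 39, 48, 56, 63
n = 63; position = 70n/100 = 44.1.
This falls in the class 20 to under 25: L = 20, F = 39, f = 9, h = 5.
70th percentile ≈ 20 + ((44.1 − 39) / 9) × 5 = 22.8333

22.8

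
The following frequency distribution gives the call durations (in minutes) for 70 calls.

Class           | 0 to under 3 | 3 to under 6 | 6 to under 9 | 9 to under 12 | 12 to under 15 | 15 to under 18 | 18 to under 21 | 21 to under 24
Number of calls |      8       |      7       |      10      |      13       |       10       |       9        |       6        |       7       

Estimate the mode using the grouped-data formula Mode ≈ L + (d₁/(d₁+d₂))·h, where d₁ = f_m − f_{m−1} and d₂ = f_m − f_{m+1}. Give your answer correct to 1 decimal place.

10.5

Modal class: 9 to under 12 (highest frequency 13).
d₁ = 13 − 10 = 3, d₂ = 13 − 10 = 3
Mode ≈ 9 + (3/(3+3)) × 3 = 9 + 1.5000 = 10.5000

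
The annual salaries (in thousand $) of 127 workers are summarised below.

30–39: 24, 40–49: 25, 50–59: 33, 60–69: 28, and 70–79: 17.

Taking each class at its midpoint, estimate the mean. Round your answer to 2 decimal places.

53.63

Midpoints: 34.5, 44.5, 54.5, 64.5, 74.5
Σfm = 24×34.5 + 25×44.5 + 33×54.5 + 28×64.5 + 17×74.5 = 6811.5
n = Σf = 127
Mean = 6811.5 / 127 = 53.6339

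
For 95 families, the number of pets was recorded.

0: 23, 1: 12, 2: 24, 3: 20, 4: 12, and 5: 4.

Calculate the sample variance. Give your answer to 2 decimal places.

Values: 0, 1, 2, 3, 4, 5
n = 95, Σfx = 188, mean = 1.9789
Σfx² = 580
Σf(x − x̄)² = Σfx² − (Σfx)²/n = 580 − 188²/95 = 207.9579
Sample variance = 207.9579 / 94 = 2.2123

2.21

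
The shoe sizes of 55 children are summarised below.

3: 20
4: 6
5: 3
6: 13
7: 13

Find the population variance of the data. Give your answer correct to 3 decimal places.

2.729

Values: 3, 4, 5, 6, 7
n = 55, Σfx = 268, mean = 4.8727
Σfx² = 1456
Σf(x − x̄)² = Σfx² − (Σfx)²/n = 1456 − 268²/55 = 150.1091
Population variance = 150.1091 / 55 = 2.7293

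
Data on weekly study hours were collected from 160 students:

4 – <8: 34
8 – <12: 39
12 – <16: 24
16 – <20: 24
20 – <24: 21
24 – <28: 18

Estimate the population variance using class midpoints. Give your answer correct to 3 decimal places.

44.394

Midpoints: 6, 10, 14, 18, 22, 26
n = 160, Σfm = 2292, mean = 14.3250
Σfm² = 39936
Σf(m − x̄)² = Σfm² − (Σfm)²/n = 39936 − 2292²/160 = 7103.1000
Population variance = 7103.1000 / 160 = 44.3944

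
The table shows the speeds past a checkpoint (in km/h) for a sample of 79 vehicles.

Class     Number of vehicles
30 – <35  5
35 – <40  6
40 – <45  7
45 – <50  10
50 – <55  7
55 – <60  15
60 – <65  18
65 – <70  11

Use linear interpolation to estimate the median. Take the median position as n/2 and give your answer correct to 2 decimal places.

Cumulative frequencies: 5, 11, 18, 28, 35, 50, 68, 79
n = 79; position = n/2 = 39.5.
This falls in the class 55 – <60: L = 55, F = 35, f = 15, h = 5.
Median ≈ 55 + ((39.5 − 35) / 15) × 5 = 56.5000

56.50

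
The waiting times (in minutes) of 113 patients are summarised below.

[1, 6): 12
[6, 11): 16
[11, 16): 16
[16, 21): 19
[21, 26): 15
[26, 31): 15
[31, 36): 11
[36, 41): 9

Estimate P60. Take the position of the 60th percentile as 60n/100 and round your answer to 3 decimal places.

Cumulative frequencies: 12, 28, 44, 63, 78, 93, 104, 113
n = 113; position = 60n/100 = 67.8.
This falls in the class [21, 26): L = 21, F = 63, f = 15, h = 5.
60th percentile ≈ 21 + ((67.8 − 63) / 15) × 5 = 22.6000

22.600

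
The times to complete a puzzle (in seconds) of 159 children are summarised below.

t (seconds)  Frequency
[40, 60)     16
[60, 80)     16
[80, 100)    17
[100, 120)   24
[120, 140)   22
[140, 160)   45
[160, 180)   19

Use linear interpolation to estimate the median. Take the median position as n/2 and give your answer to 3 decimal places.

125.909

Cumulative frequencies: 16, 32, 49, 73, 95, 140, 159
n = 159; position = n/2 = 79.5.
This falls in the class [120, 140): L = 120, F = 73, f = 22, h = 20.
Median ≈ 120 + ((79.5 − 73) / 22) × 20 = 125.9091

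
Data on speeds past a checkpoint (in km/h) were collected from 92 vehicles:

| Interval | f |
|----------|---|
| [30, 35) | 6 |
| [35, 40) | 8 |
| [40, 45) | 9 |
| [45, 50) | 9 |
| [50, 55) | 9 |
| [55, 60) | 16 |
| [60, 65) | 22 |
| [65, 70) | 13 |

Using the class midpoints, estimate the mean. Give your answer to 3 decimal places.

Midpoints: 32.5, 37.5, 42.5, 47.5, 52.5, 57.5, 62.5, 67.5
Σfm = 6×32.5 + 8×37.5 + 9×42.5 + 9×47.5 + 9×52.5 + 16×57.5 + 22×62.5 + 13×67.5 = 4950
n = Σf = 92
Mean = 4950 / 92 = 53.8043

53.804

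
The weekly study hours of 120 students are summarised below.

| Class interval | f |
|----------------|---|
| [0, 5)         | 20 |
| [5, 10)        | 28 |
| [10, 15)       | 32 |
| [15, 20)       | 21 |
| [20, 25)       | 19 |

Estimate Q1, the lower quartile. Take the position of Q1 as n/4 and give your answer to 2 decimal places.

6.79

Cumulative frequencies: 20, 48, 80, 101, 120
n = 120; position = n/4 = 30.
This falls in the class [5, 10): L = 5, F = 20, f = 28, h = 5.
Lower quartile ≈ 5 + ((30 − 20) / 28) × 5 = 6.7857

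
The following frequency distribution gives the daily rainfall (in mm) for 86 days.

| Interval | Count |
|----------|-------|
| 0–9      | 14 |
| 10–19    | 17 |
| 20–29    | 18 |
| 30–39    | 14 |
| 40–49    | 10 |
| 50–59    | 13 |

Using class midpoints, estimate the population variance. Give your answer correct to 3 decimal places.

Midpoints: 4.5, 14.5, 24.5, 34.5, 44.5, 54.5
n = 86, Σfm = 2387, mean = 27.7558
Σfm² = 89741.5
Σf(m − x̄)² = Σfm² − (Σfm)²/n = 89741.5 − 2387²/86 = 23488.3721
Population variance = 23488.3721 / 86 = 273.1206

273.121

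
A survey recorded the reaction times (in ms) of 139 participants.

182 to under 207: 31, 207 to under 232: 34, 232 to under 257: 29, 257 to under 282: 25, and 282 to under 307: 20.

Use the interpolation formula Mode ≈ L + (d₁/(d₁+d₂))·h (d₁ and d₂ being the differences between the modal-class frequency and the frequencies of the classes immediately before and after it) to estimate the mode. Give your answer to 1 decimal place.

216.4

Modal class: 207 to under 232 (highest frequency 34).
d₁ = 34 − 31 = 3, d₂ = 34 − 29 = 5
Mode ≈ 207 + (3/(3+5)) × 25 = 207 + 9.3750 = 216.3750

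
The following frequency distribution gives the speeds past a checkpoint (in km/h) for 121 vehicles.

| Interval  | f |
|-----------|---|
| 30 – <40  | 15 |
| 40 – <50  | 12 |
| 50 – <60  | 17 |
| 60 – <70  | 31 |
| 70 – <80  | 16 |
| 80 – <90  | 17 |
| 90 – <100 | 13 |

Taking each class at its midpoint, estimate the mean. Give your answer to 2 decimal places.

65.25

Midpoints: 35, 45, 55, 65, 75, 85, 95
Σfm = 15×35 + 12×45 + 17×55 + 31×65 + 16×75 + 17×85 + 13×95 = 7895
n = Σf = 121
Mean = 7895 / 121 = 65.2479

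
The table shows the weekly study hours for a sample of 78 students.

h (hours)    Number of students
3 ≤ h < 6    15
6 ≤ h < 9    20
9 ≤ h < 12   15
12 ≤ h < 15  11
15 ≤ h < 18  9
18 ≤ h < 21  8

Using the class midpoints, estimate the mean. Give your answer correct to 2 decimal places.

Midpoints: 4.5, 7.5, 10.5, 13.5, 16.5, 19.5
Σfm = 15×4.5 + 20×7.5 + 15×10.5 + 11×13.5 + 9×16.5 + 8×19.5 = 828
n = Σf = 78
Mean = 828 / 78 = 10.6154

10.62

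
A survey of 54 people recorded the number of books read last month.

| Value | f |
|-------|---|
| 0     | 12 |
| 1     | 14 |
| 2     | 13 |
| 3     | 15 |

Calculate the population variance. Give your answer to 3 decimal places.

Values: 0, 1, 2, 3
n = 54, Σfx = 85, mean = 1.5741
Σfx² = 201
Σf(x − x̄)² = Σfx² − (Σfx)²/n = 201 − 85²/54 = 67.2037
Population variance = 67.2037 / 54 = 1.2445

1.245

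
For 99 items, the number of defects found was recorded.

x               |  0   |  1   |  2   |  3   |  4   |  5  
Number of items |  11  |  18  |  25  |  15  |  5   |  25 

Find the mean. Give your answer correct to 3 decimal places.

2.606

Values: 0, 1, 2, 3, 4, 5
Σfx = 11×0 + 18×1 + 25×2 + 15×3 + 5×4 + 25×5 = 258
n = Σf = 99
Mean = 258 / 99 = 2.6061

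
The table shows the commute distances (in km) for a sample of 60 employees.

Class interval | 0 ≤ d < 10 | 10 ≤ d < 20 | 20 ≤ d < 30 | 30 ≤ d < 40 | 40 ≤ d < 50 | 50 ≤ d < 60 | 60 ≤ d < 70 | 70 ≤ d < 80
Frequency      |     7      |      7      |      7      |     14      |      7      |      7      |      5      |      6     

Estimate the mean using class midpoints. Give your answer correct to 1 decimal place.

38.0

Midpoints: 5, 15, 25, 35, 45, 55, 65, 75
Σfm = 7×5 + 7×15 + 7×25 + 14×35 + 7×45 + 7×55 + 5×65 + 6×75 = 2280
n = Σf = 60
Mean = 2280 / 60 = 38.0000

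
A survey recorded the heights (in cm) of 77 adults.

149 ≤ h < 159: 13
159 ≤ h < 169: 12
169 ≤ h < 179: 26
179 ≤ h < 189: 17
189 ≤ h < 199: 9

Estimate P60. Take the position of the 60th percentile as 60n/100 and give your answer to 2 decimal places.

177.15

Cumulative frequencies: 13, 25, 51, 68, 77
n = 77; position = 60n/100 = 46.2.
This falls in the class 169 ≤ h < 179: L = 169, F = 25, f = 26, h = 10.
60th percentile ≈ 169 + ((46.2 − 25) / 26) × 10 = 177.1538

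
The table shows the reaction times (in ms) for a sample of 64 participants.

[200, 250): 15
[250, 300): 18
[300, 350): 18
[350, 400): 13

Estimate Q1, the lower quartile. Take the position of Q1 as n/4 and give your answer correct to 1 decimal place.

252.8

Cumulative frequencies: 15, 33, 51, 64
n = 64; position = n/4 = 16.
This falls in the class [250, 300): L = 250, F = 15, f = 18, h = 50.
Lower quartile ≈ 250 + ((16 − 15) / 18) × 50 = 252.7778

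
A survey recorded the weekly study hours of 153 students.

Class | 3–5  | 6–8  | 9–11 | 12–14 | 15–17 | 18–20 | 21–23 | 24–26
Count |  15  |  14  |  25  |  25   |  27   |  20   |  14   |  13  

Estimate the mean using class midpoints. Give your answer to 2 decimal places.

Midpoints: 4, 7, 10, 13, 16, 19, 22, 25
Σfm = 15×4 + 14×7 + 25×10 + 25×13 + 27×16 + 20×19 + 14×22 + 13×25 = 2178
n = Σf = 153
Mean = 2178 / 153 = 14.2353

14.24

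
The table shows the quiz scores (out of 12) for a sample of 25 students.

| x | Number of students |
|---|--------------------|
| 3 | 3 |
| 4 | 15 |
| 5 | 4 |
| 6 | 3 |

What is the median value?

4

Cumulative frequencies: 3, 18, 22, 25
n = 25, so the median is the value in position (n+1)/2 = 13.
Position 13 falls at value 4.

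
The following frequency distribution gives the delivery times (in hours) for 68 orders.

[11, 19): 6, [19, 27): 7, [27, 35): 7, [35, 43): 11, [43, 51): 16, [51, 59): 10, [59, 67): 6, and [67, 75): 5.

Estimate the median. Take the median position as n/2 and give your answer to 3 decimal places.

Cumulative frequencies: 6, 13, 20, 31, 47, 57, 63, 68
n = 68; position = n/2 = 34.
This falls in the class [43, 51): L = 43, F = 31, f = 16, h = 8.
Median ≈ 43 + ((34 − 31) / 16) × 8 = 44.5000

44.500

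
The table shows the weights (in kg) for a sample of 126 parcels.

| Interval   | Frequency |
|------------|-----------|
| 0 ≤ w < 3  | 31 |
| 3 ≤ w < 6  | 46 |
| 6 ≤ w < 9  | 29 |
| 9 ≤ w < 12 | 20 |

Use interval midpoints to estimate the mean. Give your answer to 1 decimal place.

Midpoints: 1.5, 4.5, 7.5, 10.5
Σfm = 31×1.5 + 46×4.5 + 29×7.5 + 20×10.5 = 681
n = Σf = 126
Mean = 681 / 126 = 5.4048

5.4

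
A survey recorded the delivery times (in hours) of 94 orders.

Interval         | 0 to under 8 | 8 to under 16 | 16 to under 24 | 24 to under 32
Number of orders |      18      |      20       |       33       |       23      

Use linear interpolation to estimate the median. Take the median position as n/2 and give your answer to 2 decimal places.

Cumulative frequencies: 18, 38, 71, 94
n = 94; position = n/2 = 47.
This falls in the class 16 to under 24: L = 16, F = 38, f = 33, h = 8.
Median ≈ 16 + ((47 − 38) / 33) × 8 = 18.1818

18.18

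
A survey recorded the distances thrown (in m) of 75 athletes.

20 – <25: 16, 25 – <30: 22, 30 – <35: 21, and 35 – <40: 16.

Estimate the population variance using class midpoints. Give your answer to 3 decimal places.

Midpoints: 22.5, 27.5, 32.5, 37.5
n = 75, Σfm = 2247.5, mean = 29.9667
Σfm² = 69418.75
Σf(m − x̄)² = Σfm² − (Σfm)²/n = 69418.75 − 2247.5²/75 = 2068.6667
Population variance = 2068.6667 / 75 = 27.5822

27.582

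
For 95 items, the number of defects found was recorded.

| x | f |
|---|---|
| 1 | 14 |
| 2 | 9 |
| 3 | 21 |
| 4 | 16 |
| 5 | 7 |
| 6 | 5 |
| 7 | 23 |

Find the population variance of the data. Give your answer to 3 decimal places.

4.387

Values: 1, 2, 3, 4, 5, 6, 7
n = 95, Σfx = 385, mean = 4.0526
Σfx² = 1977
Σf(x − x̄)² = Σfx² − (Σfx)²/n = 1977 − 385²/95 = 416.7368
Population variance = 416.7368 / 95 = 4.3867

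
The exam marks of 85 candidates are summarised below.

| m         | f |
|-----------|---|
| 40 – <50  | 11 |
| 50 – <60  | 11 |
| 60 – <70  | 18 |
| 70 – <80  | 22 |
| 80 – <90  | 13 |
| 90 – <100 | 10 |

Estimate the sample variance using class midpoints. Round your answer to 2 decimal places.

232.35

Midpoints: 45, 55, 65, 75, 85, 95
n = 85, Σfm = 5975, mean = 70.2941
Σfm² = 439525
Σf(m − x̄)² = Σfm² − (Σfm)²/n = 439525 − 5975²/85 = 19517.6471
Sample variance = 19517.6471 / 84 = 232.3529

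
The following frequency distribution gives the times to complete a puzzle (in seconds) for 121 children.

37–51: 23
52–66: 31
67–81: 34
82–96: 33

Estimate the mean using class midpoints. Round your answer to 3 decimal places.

Midpoints: 44, 59, 74, 89
Σfm = 23×44 + 31×59 + 34×74 + 33×89 = 8294
n = Σf = 121
Mean = 8294 / 121 = 68.5455

68.545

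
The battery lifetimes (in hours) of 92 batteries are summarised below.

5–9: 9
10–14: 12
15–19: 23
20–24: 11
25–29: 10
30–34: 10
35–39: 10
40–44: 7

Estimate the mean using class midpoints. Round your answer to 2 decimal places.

Midpoints: 7, 12, 17, 22, 27, 32, 37, 42
Σfm = 9×7 + 12×12 + 23×17 + 11×22 + 10×27 + 10×32 + 10×37 + 7×42 = 2094
n = Σf = 92
Mean = 2094 / 92 = 22.7609

22.76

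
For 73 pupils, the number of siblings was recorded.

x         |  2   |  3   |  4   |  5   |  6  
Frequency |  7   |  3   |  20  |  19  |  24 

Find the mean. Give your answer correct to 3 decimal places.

Values: 2, 3, 4, 5, 6
Σfx = 7×2 + 3×3 + 20×4 + 19×5 + 24×6 = 342
n = Σf = 73
Mean = 342 / 73 = 4.6849

4.685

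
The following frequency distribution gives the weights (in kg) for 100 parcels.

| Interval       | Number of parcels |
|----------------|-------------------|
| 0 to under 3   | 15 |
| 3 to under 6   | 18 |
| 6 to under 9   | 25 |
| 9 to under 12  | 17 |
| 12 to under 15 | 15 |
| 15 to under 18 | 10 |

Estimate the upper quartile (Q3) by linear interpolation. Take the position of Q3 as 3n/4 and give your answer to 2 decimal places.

Cumulative frequencies: 15, 33, 58, 75, 90, 100
n = 100; position = 3n/4 = 75.
This falls in the class 9 to under 12: L = 9, F = 58, f = 17, h = 3.
Upper quartile ≈ 9 + ((75 − 58) / 17) × 3 = 12.0000

12.00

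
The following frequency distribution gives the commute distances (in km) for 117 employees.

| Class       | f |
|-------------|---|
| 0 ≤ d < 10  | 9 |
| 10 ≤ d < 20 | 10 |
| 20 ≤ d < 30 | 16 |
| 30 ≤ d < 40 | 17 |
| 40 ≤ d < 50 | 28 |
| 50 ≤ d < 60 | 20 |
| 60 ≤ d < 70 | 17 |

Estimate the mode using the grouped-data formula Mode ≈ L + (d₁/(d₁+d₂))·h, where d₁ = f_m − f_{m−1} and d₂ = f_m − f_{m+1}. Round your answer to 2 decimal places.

Modal class: 40 ≤ d < 50 (highest frequency 28).
d₁ = 28 − 17 = 11, d₂ = 28 − 20 = 8
Mode ≈ 40 + (11/(11+8)) × 10 = 40 + 5.7895 = 45.7895

45.79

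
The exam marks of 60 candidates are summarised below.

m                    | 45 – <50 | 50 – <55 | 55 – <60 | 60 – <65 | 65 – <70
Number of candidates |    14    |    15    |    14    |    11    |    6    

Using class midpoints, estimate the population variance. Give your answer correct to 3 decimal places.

Midpoints: 47.5, 52.5, 57.5, 62.5, 67.5
n = 60, Σfm = 3350, mean = 55.8333
Σfm² = 189525
Σf(m − x̄)² = Σfm² − (Σfm)²/n = 189525 − 3350²/60 = 2483.3333
Population variance = 2483.3333 / 60 = 41.3889

41.389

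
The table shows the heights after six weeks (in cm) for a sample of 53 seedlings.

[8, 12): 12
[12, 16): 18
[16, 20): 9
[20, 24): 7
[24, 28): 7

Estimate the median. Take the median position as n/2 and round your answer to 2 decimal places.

Cumulative frequencies: 12, 30, 39, 46, 53
n = 53; position = n/2 = 26.5.
This falls in the class [12, 16): L = 12, F = 12, f = 18, h = 4.
Median ≈ 12 + ((26.5 − 12) / 18) × 4 = 15.2222

15.22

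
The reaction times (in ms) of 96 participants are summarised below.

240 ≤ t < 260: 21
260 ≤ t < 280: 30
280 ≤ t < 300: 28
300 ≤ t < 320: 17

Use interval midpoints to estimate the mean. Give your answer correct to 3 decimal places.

278.542

Midpoints: 250, 270, 290, 310
Σfm = 21×250 + 30×270 + 28×290 + 17×310 = 26740
n = Σf = 96
Mean = 26740 / 96 = 278.5417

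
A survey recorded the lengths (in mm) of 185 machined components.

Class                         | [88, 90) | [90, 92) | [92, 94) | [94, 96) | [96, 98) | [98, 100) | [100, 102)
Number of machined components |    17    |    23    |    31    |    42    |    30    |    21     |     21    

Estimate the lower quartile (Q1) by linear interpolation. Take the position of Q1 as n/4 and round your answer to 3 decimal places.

92.403

Cumulative frequencies: 17, 40, 71, 113, 143, 164, 185
n = 185; position = n/4 = 46.25.
This falls in the class [92, 94): L = 92, F = 40, f = 31, h = 2.
Lower quartile ≈ 92 + ((46.25 − 40) / 31) × 2 = 92.4032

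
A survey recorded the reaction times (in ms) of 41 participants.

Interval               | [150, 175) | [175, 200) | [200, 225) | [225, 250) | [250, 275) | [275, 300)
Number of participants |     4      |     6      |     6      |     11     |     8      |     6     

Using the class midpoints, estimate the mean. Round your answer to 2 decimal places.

Midpoints: 162.5, 187.5, 212.5, 237.5, 262.5, 287.5
Σfm = 4×162.5 + 6×187.5 + 6×212.5 + 11×237.5 + 8×262.5 + 6×287.5 = 9487.5
n = Σf = 41
Mean = 9487.5 / 41 = 231.4024

231.40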